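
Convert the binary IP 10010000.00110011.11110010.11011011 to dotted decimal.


10010000 = 144
00110011 = 51
11110010 = 242
11011011 = 219
IP: 144.51.242.219


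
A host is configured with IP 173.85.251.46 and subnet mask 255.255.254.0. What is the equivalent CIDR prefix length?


Binary: 11111111.11111111.11111110.00000000
Count leading 1s
Prefix: /23


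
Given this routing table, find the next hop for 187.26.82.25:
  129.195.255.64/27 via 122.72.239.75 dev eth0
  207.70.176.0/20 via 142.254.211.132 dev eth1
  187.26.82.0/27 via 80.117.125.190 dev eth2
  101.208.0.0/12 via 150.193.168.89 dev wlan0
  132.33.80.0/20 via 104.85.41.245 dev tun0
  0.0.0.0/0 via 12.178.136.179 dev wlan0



Longest prefix match for 187.26.82.25:
  /27 129.195.255.64: no
  /20 207.70.176.0: no
  /27 187.26.82.0: MATCH
  /12 101.208.0.0: no
  /20 132.33.80.0: no
  /0 0.0.0.0: MATCH
Selected: next-hop 80.117.125.190 via eth2 (matched /27)


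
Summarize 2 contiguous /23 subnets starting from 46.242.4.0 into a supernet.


Original prefix: /23
Number of subnets: 2 = 2^1
New prefix = 23 - 1 = 22
Supernet: 46.242.4.0/22


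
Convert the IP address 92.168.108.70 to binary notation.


92 = 01011100
168 = 10101000
108 = 01101100
70 = 01000110
Binary: 01011100.10101000.01101100.01000110


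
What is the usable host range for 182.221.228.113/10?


Network: 182.192.0.0
Broadcast: 182.255.255.255
First usable = network + 1
Last usable = broadcast - 1
Range: 182.192.0.1 to 182.255.255.254


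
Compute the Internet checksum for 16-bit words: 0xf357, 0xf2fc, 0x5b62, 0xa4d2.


Sum all words (with carry folding):
+ 0xf357 = 0xf357
+ 0xf2fc = 0xe654
+ 0x5b62 = 0x41b7
+ 0xa4d2 = 0xe689
One's complement: ~0xe689
Checksum = 0x1976


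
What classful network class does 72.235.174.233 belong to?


First octet: 72
Binary: 01001000
0xxxxxxx -> Class A (1-126)
Class A, default mask 255.0.0.0 (/8)


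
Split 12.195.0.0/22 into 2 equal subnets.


New prefix = 22 + 1 = 23
Each subnet has 512 addresses
  12.195.0.0/23
  12.195.2.0/23
Subnets: 12.195.0.0/23, 12.195.2.0/23


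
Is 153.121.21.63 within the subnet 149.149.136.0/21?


Subnet network: 149.149.136.0
Test IP AND mask: 153.121.16.0
No, 153.121.21.63 is not in 149.149.136.0/21


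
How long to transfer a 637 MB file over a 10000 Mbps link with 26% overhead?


Effective throughput = 10000 * (1 - 26/100) = 7400 Mbps
File size in Mb = 637 * 8 = 5096 Mb
Time = 5096 / 7400
Time = 0.6886 seconds


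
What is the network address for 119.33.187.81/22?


IP:   01110111.00100001.10111011.01010001
Mask: 11111111.11111111.11111100.00000000
AND operation:
Net:  01110111.00100001.10111000.00000000
Network: 119.33.184.0/22


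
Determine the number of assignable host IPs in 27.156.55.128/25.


Host bits = 32 - 25 = 7
Total addresses = 2^7 = 128
Usable = total - 2 (network and broadcast)
Usable hosts: 126


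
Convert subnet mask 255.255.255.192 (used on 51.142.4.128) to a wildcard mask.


Subnet mask: 255.255.255.192
Wildcard = 255.255.255.255 - subnet mask
255 - 255 = 0
255 - 255 = 0
255 - 255 = 0
255 - 192 = 63
Wildcard: 0.0.0.63


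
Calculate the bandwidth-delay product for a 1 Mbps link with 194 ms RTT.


BDP = bandwidth * RTT
= 1 Mbps * 194 ms
= 1 * 1e6 * 194 / 1000 bits
= 194000 bits
= 24250 bytes
= 23.6816 KB
BDP = 194000 bits (24250 bytes)


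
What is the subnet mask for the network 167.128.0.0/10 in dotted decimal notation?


/10 means 10 network bits, 22 host bits
Binary: 11111111110000000000000000000000
Mask: 255.192.0.0


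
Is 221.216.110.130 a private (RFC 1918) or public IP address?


RFC 1918 private ranges:
  10.0.0.0/8 (10.0.0.0 - 10.255.255.255)
  172.16.0.0/12 (172.16.0.0 - 172.31.255.255)
  192.168.0.0/16 (192.168.0.0 - 192.168.255.255)
Public (not in any RFC 1918 range)


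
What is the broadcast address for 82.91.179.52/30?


Network: 82.91.179.52/30
Host bits = 2
Set all host bits to 1:
Broadcast: 82.91.179.55


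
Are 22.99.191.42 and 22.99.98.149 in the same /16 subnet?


Mask: 255.255.0.0
22.99.191.42 AND mask = 22.99.0.0
22.99.98.149 AND mask = 22.99.0.0
Yes, same subnet (22.99.0.0)


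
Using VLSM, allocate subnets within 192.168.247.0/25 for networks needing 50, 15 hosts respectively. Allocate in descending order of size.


50 hosts -> /26 (62 usable): 192.168.247.0/26
15 hosts -> /27 (30 usable): 192.168.247.64/27
Allocation: 192.168.247.0/26 (50 hosts, 62 usable); 192.168.247.64/27 (15 hosts, 30 usable)


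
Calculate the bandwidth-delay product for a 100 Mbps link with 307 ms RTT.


BDP = bandwidth * RTT
= 100 Mbps * 307 ms
= 100 * 1e6 * 307 / 1000 bits
= 30700000 bits
= 3837500 bytes
= 3747.5586 KB
BDP = 30700000 bits (3837500 bytes)


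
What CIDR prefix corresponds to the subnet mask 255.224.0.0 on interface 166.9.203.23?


Binary: 11111111.11100000.00000000.00000000
Count leading 1s
Prefix: /11


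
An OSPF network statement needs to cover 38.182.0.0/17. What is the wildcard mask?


Subnet mask: 255.255.128.0
Wildcard = 255.255.255.255 - subnet mask
255 - 255 = 0
255 - 255 = 0
255 - 128 = 127
255 - 0 = 255
Wildcard: 0.0.127.255


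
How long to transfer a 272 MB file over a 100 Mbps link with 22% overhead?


Effective throughput = 100 * (1 - 22/100) = 78 Mbps
File size in Mb = 272 * 8 = 2176 Mb
Time = 2176 / 78
Time = 27.8974 seconds


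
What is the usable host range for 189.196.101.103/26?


Network: 189.196.101.64
Broadcast: 189.196.101.127
First usable = network + 1
Last usable = broadcast - 1
Range: 189.196.101.65 to 189.196.101.126


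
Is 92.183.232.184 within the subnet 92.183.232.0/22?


Subnet network: 92.183.232.0
Test IP AND mask: 92.183.232.0
Yes, 92.183.232.184 is in 92.183.232.0/22


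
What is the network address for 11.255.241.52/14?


IP:   00001011.11111111.11110001.00110100
Mask: 11111111.11111100.00000000.00000000
AND operation:
Net:  00001011.11111100.00000000.00000000
Network: 11.252.0.0/14


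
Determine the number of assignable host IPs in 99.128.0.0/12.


Host bits = 32 - 12 = 20
Total addresses = 2^20 = 1048576
Usable = total - 2 (network and broadcast)
Usable hosts: 1048574


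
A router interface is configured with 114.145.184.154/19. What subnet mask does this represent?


/19 means 19 network bits, 13 host bits
Binary: 11111111111111111110000000000000
Mask: 255.255.224.0


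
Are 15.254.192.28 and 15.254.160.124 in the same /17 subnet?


Mask: 255.255.128.0
15.254.192.28 AND mask = 15.254.128.0
15.254.160.124 AND mask = 15.254.128.0
Yes, same subnet (15.254.128.0)


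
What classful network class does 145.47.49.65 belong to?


First octet: 145
Binary: 10010001
10xxxxxx -> Class B (128-191)
Class B, default mask 255.255.0.0 (/16)


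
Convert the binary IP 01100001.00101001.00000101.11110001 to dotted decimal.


01100001 = 97
00101001 = 41
00000101 = 5
11110001 = 241
IP: 97.41.5.241


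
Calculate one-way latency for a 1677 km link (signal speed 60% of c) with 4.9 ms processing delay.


Speed = 0.6 * 3e5 km/s = 180000 km/s
Propagation delay = 1677 / 180000 = 0.0093 s = 9.3167 ms
Processing delay = 4.9 ms
Total one-way latency = 14.2167 ms


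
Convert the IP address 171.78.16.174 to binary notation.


171 = 10101011
78 = 01001110
16 = 00010000
174 = 10101110
Binary: 10101011.01001110.00010000.10101110


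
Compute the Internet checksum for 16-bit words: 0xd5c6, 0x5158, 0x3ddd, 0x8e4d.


Sum all words (with carry folding):
+ 0xd5c6 = 0xd5c6
+ 0x5158 = 0x271f
+ 0x3ddd = 0x64fc
+ 0x8e4d = 0xf349
One's complement: ~0xf349
Checksum = 0x0cb6


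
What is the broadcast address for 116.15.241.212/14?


Network: 116.12.0.0/14
Host bits = 18
Set all host bits to 1:
Broadcast: 116.15.255.255


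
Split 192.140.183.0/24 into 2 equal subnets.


New prefix = 24 + 1 = 25
Each subnet has 128 addresses
  192.140.183.0/25
  192.140.183.128/25
Subnets: 192.140.183.0/25, 192.140.183.128/25


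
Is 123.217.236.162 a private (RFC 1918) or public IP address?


RFC 1918 private ranges:
  10.0.0.0/8 (10.0.0.0 - 10.255.255.255)
  172.16.0.0/12 (172.16.0.0 - 172.31.255.255)
  192.168.0.0/16 (192.168.0.0 - 192.168.255.255)
Public (not in any RFC 1918 range)


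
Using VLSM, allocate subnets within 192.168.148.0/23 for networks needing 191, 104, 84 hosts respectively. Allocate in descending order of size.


191 hosts -> /24 (254 usable): 192.168.148.0/24
104 hosts -> /25 (126 usable): 192.168.149.0/25
84 hosts -> /25 (126 usable): 192.168.149.128/25
Allocation: 192.168.148.0/24 (191 hosts, 254 usable); 192.168.149.0/25 (104 hosts, 126 usable); 192.168.149.128/25 (84 hosts, 126 usable)


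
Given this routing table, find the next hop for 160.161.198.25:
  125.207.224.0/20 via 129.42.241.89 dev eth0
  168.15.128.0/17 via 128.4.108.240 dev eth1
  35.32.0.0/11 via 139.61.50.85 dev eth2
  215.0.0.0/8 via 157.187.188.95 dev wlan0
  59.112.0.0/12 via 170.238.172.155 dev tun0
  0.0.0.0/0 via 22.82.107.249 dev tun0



Longest prefix match for 160.161.198.25:
  /20 125.207.224.0: no
  /17 168.15.128.0: no
  /11 35.32.0.0: no
  /8 215.0.0.0: no
  /12 59.112.0.0: no
  /0 0.0.0.0: MATCH
Selected: next-hop 22.82.107.249 via tun0 (matched /0)


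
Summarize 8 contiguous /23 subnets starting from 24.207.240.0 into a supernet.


Original prefix: /23
Number of subnets: 8 = 2^3
New prefix = 23 - 3 = 20
Supernet: 24.207.240.0/20


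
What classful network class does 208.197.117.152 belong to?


First octet: 208
Binary: 11010000
110xxxxx -> Class C (192-223)
Class C, default mask 255.255.255.0 (/24)


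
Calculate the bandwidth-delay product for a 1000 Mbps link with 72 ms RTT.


BDP = bandwidth * RTT
= 1000 Mbps * 72 ms
= 1000 * 1e6 * 72 / 1000 bits
= 72000000 bits
= 9000000 bytes
= 8789.0625 KB
BDP = 72000000 bits (9000000 bytes)


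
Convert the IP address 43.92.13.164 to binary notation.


43 = 00101011
92 = 01011100
13 = 00001101
164 = 10100100
Binary: 00101011.01011100.00001101.10100100


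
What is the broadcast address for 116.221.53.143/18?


Network: 116.221.0.0/18
Host bits = 14
Set all host bits to 1:
Broadcast: 116.221.63.255


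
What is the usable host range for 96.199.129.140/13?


Network: 96.192.0.0
Broadcast: 96.199.255.255
First usable = network + 1
Last usable = broadcast - 1
Range: 96.192.0.1 to 96.199.255.254


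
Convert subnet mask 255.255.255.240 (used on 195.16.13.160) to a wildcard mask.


Subnet mask: 255.255.255.240
Wildcard = 255.255.255.255 - subnet mask
255 - 255 = 0
255 - 255 = 0
255 - 255 = 0
255 - 240 = 15
Wildcard: 0.0.0.15


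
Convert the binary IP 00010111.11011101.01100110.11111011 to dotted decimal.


00010111 = 23
11011101 = 221
01100110 = 102
11111011 = 251
IP: 23.221.102.251


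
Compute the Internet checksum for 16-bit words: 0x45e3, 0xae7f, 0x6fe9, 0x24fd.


Sum all words (with carry folding):
+ 0x45e3 = 0x45e3
+ 0xae7f = 0xf462
+ 0x6fe9 = 0x644c
+ 0x24fd = 0x8949
One's complement: ~0x8949
Checksum = 0x76b6


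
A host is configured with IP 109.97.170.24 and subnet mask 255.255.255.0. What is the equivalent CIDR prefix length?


Binary: 11111111.11111111.11111111.00000000
Count leading 1s
Prefix: /24


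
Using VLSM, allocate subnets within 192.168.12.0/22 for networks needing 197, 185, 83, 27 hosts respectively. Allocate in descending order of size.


197 hosts -> /24 (254 usable): 192.168.12.0/24
185 hosts -> /24 (254 usable): 192.168.13.0/24
83 hosts -> /25 (126 usable): 192.168.14.0/25
27 hosts -> /27 (30 usable): 192.168.14.128/27
Allocation: 192.168.12.0/24 (197 hosts, 254 usable); 192.168.13.0/24 (185 hosts, 254 usable); 192.168.14.0/25 (83 hosts, 126 usable); 192.168.14.128/27 (27 hosts, 30 usable)


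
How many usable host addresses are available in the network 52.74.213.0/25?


Host bits = 32 - 25 = 7
Total addresses = 2^7 = 128
Usable = total - 2 (network and broadcast)
Usable hosts: 126


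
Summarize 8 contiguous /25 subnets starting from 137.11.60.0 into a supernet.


Original prefix: /25
Number of subnets: 8 = 2^3
New prefix = 25 - 3 = 22
Supernet: 137.11.60.0/22


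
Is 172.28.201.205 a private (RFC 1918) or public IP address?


RFC 1918 private ranges:
  10.0.0.0/8 (10.0.0.0 - 10.255.255.255)
  172.16.0.0/12 (172.16.0.0 - 172.31.255.255)
  192.168.0.0/16 (192.168.0.0 - 192.168.255.255)
Private (in 172.16.0.0/12)


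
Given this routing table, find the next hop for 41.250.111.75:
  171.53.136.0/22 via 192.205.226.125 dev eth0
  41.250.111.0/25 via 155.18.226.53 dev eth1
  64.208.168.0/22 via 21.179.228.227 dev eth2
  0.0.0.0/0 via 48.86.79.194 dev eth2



Longest prefix match for 41.250.111.75:
  /22 171.53.136.0: no
  /25 41.250.111.0: MATCH
  /22 64.208.168.0: no
  /0 0.0.0.0: MATCH
Selected: next-hop 155.18.226.53 via eth1 (matched /25)


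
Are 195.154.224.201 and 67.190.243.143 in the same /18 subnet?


Mask: 255.255.192.0
195.154.224.201 AND mask = 195.154.192.0
67.190.243.143 AND mask = 67.190.192.0
No, different subnets (195.154.192.0 vs 67.190.192.0)


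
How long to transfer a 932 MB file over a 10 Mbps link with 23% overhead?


Effective throughput = 10 * (1 - 23/100) = 7.7 Mbps
File size in Mb = 932 * 8 = 7456 Mb
Time = 7456 / 7.7
Time = 968.3117 seconds


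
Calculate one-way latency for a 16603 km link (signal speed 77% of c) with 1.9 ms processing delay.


Speed = 0.77 * 3e5 km/s = 231000 km/s
Propagation delay = 16603 / 231000 = 0.0719 s = 71.8745 ms
Processing delay = 1.9 ms
Total one-way latency = 73.7745 ms


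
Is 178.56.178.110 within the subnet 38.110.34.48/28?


Subnet network: 38.110.34.48
Test IP AND mask: 178.56.178.96
No, 178.56.178.110 is not in 38.110.34.48/28


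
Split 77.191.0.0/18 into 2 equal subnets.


New prefix = 18 + 1 = 19
Each subnet has 8192 addresses
  77.191.0.0/19
  77.191.32.0/19
Subnets: 77.191.0.0/19, 77.191.32.0/19


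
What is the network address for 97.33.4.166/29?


IP:   01100001.00100001.00000100.10100110
Mask: 11111111.11111111.11111111.11111000
AND operation:
Net:  01100001.00100001.00000100.10100000
Network: 97.33.4.160/29


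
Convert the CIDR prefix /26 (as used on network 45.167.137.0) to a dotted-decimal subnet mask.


/26 means 26 network bits, 6 host bits
Binary: 11111111111111111111111111000000
Mask: 255.255.255.192


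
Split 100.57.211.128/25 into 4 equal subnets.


New prefix = 25 + 2 = 27
Each subnet has 32 addresses
  100.57.211.128/27
  100.57.211.160/27
  100.57.211.192/27
  100.57.211.224/27
Subnets: 100.57.211.128/27, 100.57.211.160/27, 100.57.211.192/27, 100.57.211.224/27


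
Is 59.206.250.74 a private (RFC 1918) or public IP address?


RFC 1918 private ranges:
  10.0.0.0/8 (10.0.0.0 - 10.255.255.255)
  172.16.0.0/12 (172.16.0.0 - 172.31.255.255)
  192.168.0.0/16 (192.168.0.0 - 192.168.255.255)
Public (not in any RFC 1918 range)


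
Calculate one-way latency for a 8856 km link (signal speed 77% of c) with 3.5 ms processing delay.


Speed = 0.77 * 3e5 km/s = 231000 km/s
Propagation delay = 8856 / 231000 = 0.0383 s = 38.3377 ms
Processing delay = 3.5 ms
Total one-way latency = 41.8377 ms


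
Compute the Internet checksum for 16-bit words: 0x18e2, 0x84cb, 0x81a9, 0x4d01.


Sum all words (with carry folding):
+ 0x18e2 = 0x18e2
+ 0x84cb = 0x9dad
+ 0x81a9 = 0x1f57
+ 0x4d01 = 0x6c58
One's complement: ~0x6c58
Checksum = 0x93a7


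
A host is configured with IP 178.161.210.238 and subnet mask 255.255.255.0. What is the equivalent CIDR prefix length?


Binary: 11111111.11111111.11111111.00000000
Count leading 1s
Prefix: /24


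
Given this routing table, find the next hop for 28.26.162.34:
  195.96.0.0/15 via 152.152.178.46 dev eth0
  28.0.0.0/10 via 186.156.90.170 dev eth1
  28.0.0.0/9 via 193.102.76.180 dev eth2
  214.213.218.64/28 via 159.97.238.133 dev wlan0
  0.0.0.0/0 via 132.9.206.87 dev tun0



Longest prefix match for 28.26.162.34:
  /15 195.96.0.0: no
  /10 28.0.0.0: MATCH
  /9 28.0.0.0: MATCH
  /28 214.213.218.64: no
  /0 0.0.0.0: MATCH
Selected: next-hop 186.156.90.170 via eth1 (matched /10)


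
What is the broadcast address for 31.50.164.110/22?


Network: 31.50.164.0/22
Host bits = 10
Set all host bits to 1:
Broadcast: 31.50.167.255


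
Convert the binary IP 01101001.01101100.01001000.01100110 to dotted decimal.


01101001 = 105
01101100 = 108
01001000 = 72
01100110 = 102
IP: 105.108.72.102


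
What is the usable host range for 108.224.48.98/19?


Network: 108.224.32.0
Broadcast: 108.224.63.255
First usable = network + 1
Last usable = broadcast - 1
Range: 108.224.32.1 to 108.224.63.254


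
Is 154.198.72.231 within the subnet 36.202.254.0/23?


Subnet network: 36.202.254.0
Test IP AND mask: 154.198.72.0
No, 154.198.72.231 is not in 36.202.254.0/23


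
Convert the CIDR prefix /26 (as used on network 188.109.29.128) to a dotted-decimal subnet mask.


/26 means 26 network bits, 6 host bits
Binary: 11111111111111111111111111000000
Mask: 255.255.255.192


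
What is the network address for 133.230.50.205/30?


IP:   10000101.11100110.00110010.11001101
Mask: 11111111.11111111.11111111.11111100
AND operation:
Net:  10000101.11100110.00110010.11001100
Network: 133.230.50.204/30


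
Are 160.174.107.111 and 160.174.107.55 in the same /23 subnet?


Mask: 255.255.254.0
160.174.107.111 AND mask = 160.174.106.0
160.174.107.55 AND mask = 160.174.106.0
Yes, same subnet (160.174.106.0)


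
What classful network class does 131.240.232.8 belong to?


First octet: 131
Binary: 10000011
10xxxxxx -> Class B (128-191)
Class B, default mask 255.255.0.0 (/16)


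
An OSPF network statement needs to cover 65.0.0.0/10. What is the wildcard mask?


Subnet mask: 255.192.0.0
Wildcard = 255.255.255.255 - subnet mask
255 - 255 = 0
255 - 192 = 63
255 - 0 = 255
255 - 0 = 255
Wildcard: 0.63.255.255


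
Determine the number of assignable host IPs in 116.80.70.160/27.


Host bits = 32 - 27 = 5
Total addresses = 2^5 = 32
Usable = total - 2 (network and broadcast)
Usable hosts: 30


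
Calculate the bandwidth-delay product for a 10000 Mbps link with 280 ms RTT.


BDP = bandwidth * RTT
= 10000 Mbps * 280 ms
= 10000 * 1e6 * 280 / 1000 bits
= 2800000000 bits
= 350000000 bytes
= 341796.875 KB
BDP = 2800000000 bits (350000000 bytes)


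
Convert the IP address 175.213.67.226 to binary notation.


175 = 10101111
213 = 11010101
67 = 01000011
226 = 11100010
Binary: 10101111.11010101.01000011.11100010


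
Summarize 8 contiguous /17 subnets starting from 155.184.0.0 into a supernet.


Original prefix: /17
Number of subnets: 8 = 2^3
New prefix = 17 - 3 = 14
Supernet: 155.184.0.0/14


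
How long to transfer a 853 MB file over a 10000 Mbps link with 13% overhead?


Effective throughput = 10000 * (1 - 13/100) = 8700 Mbps
File size in Mb = 853 * 8 = 6824 Mb
Time = 6824 / 8700
Time = 0.7844 seconds


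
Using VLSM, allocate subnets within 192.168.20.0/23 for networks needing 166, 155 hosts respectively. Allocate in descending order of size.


166 hosts -> /24 (254 usable): 192.168.20.0/24
155 hosts -> /24 (254 usable): 192.168.21.0/24
Allocation: 192.168.20.0/24 (166 hosts, 254 usable); 192.168.21.0/24 (155 hosts, 254 usable)


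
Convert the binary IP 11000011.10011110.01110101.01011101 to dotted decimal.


11000011 = 195
10011110 = 158
01110101 = 117
01011101 = 93
IP: 195.158.117.93


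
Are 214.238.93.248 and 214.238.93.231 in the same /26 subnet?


Mask: 255.255.255.192
214.238.93.248 AND mask = 214.238.93.192
214.238.93.231 AND mask = 214.238.93.192
Yes, same subnet (214.238.93.192)


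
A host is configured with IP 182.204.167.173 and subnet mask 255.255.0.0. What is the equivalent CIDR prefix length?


Binary: 11111111.11111111.00000000.00000000
Count leading 1s
Prefix: /16


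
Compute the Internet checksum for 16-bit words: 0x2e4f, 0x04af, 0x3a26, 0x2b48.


Sum all words (with carry folding):
+ 0x2e4f = 0x2e4f
+ 0x04af = 0x32fe
+ 0x3a26 = 0x6d24
+ 0x2b48 = 0x986c
One's complement: ~0x986c
Checksum = 0x6793


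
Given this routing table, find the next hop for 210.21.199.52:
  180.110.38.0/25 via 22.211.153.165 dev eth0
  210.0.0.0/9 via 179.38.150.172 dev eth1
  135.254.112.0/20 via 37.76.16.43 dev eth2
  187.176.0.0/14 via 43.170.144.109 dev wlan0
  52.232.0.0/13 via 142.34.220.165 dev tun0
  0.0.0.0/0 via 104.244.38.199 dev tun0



Longest prefix match for 210.21.199.52:
  /25 180.110.38.0: no
  /9 210.0.0.0: MATCH
  /20 135.254.112.0: no
  /14 187.176.0.0: no
  /13 52.232.0.0: no
  /0 0.0.0.0: MATCH
Selected: next-hop 179.38.150.172 via eth1 (matched /9)


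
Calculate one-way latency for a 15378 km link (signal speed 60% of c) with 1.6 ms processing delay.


Speed = 0.6 * 3e5 km/s = 180000 km/s
Propagation delay = 15378 / 180000 = 0.0854 s = 85.4333 ms
Processing delay = 1.6 ms
Total one-way latency = 87.0333 ms


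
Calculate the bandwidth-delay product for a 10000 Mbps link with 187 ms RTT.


BDP = bandwidth * RTT
= 10000 Mbps * 187 ms
= 10000 * 1e6 * 187 / 1000 bits
= 1870000000 bits
= 233750000 bytes
= 228271.4844 KB
BDP = 1870000000 bits (233750000 bytes)


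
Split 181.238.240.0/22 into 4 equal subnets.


New prefix = 22 + 2 = 24
Each subnet has 256 addresses
  181.238.240.0/24
  181.238.241.0/24
  181.238.242.0/24
  181.238.243.0/24
Subnets: 181.238.240.0/24, 181.238.241.0/24, 181.238.242.0/24, 181.238.243.0/24


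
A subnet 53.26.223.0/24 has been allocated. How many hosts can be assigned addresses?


Host bits = 32 - 24 = 8
Total addresses = 2^8 = 256
Usable = total - 2 (network and broadcast)
Usable hosts: 254


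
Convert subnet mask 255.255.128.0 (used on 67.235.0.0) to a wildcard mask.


Subnet mask: 255.255.128.0
Wildcard = 255.255.255.255 - subnet mask
255 - 255 = 0
255 - 255 = 0
255 - 128 = 127
255 - 0 = 255
Wildcard: 0.0.127.255


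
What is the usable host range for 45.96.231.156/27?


Network: 45.96.231.128
Broadcast: 45.96.231.159
First usable = network + 1
Last usable = broadcast - 1
Range: 45.96.231.129 to 45.96.231.158


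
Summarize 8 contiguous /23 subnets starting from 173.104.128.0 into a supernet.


Original prefix: /23
Number of subnets: 8 = 2^3
New prefix = 23 - 3 = 20
Supernet: 173.104.128.0/20


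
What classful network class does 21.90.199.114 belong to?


First octet: 21
Binary: 00010101
0xxxxxxx -> Class A (1-126)
Class A, default mask 255.0.0.0 (/8)


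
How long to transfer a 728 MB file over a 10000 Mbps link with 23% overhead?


Effective throughput = 10000 * (1 - 23/100) = 7700 Mbps
File size in Mb = 728 * 8 = 5824 Mb
Time = 5824 / 7700
Time = 0.7564 seconds


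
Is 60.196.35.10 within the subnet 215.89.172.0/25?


Subnet network: 215.89.172.0
Test IP AND mask: 60.196.35.0
No, 60.196.35.10 is not in 215.89.172.0/25


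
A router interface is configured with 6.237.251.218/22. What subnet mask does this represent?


/22 means 22 network bits, 10 host bits
Binary: 11111111111111111111110000000000
Mask: 255.255.252.0


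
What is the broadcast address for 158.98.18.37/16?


Network: 158.98.0.0/16
Host bits = 16
Set all host bits to 1:
Broadcast: 158.98.255.255


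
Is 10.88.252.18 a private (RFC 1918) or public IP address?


RFC 1918 private ranges:
  10.0.0.0/8 (10.0.0.0 - 10.255.255.255)
  172.16.0.0/12 (172.16.0.0 - 172.31.255.255)
  192.168.0.0/16 (192.168.0.0 - 192.168.255.255)
Private (in 10.0.0.0/8)


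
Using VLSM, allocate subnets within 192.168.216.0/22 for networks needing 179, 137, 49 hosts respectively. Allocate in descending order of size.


179 hosts -> /24 (254 usable): 192.168.216.0/24
137 hosts -> /24 (254 usable): 192.168.217.0/24
49 hosts -> /26 (62 usable): 192.168.218.0/26
Allocation: 192.168.216.0/24 (179 hosts, 254 usable); 192.168.217.0/24 (137 hosts, 254 usable); 192.168.218.0/26 (49 hosts, 62 usable)


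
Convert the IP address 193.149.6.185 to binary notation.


193 = 11000001
149 = 10010101
6 = 00000110
185 = 10111001
Binary: 11000001.10010101.00000110.10111001


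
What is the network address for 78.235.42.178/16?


IP:   01001110.11101011.00101010.10110010
Mask: 11111111.11111111.00000000.00000000
AND operation:
Net:  01001110.11101011.00000000.00000000
Network: 78.235.0.0/16


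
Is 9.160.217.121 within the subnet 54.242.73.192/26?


Subnet network: 54.242.73.192
Test IP AND mask: 9.160.217.64
No, 9.160.217.121 is not in 54.242.73.192/26


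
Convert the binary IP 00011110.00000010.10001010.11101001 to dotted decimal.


00011110 = 30
00000010 = 2
10001010 = 138
11101001 = 233
IP: 30.2.138.233


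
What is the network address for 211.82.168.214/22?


IP:   11010011.01010010.10101000.11010110
Mask: 11111111.11111111.11111100.00000000
AND operation:
Net:  11010011.01010010.10101000.00000000
Network: 211.82.168.0/22


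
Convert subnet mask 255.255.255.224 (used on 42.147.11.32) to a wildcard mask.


Subnet mask: 255.255.255.224
Wildcard = 255.255.255.255 - subnet mask
255 - 255 = 0
255 - 255 = 0
255 - 255 = 0
255 - 224 = 31
Wildcard: 0.0.0.31


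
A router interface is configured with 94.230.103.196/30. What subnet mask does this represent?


/30 means 30 network bits, 2 host bits
Binary: 11111111111111111111111111111100
Mask: 255.255.255.252


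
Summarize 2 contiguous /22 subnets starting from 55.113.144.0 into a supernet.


Original prefix: /22
Number of subnets: 2 = 2^1
New prefix = 22 - 1 = 21
Supernet: 55.113.144.0/21


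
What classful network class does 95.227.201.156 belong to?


First octet: 95
Binary: 01011111
0xxxxxxx -> Class A (1-126)
Class A, default mask 255.0.0.0 (/8)


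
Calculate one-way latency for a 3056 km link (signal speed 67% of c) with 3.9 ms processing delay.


Speed = 0.67 * 3e5 km/s = 201000 km/s
Propagation delay = 3056 / 201000 = 0.0152 s = 15.204 ms
Processing delay = 3.9 ms
Total one-way latency = 19.104 ms


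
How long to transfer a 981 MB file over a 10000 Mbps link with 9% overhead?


Effective throughput = 10000 * (1 - 9/100) = 9100 Mbps
File size in Mb = 981 * 8 = 7848 Mb
Time = 7848 / 9100
Time = 0.8624 seconds


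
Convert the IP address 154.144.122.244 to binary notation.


154 = 10011010
144 = 10010000
122 = 01111010
244 = 11110100
Binary: 10011010.10010000.01111010.11110100


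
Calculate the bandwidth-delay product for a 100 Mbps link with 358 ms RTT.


BDP = bandwidth * RTT
= 100 Mbps * 358 ms
= 100 * 1e6 * 358 / 1000 bits
= 35800000 bits
= 4475000 bytes
= 4370.1172 KB
BDP = 35800000 bits (4475000 bytes)


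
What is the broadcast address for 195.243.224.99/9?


Network: 195.128.0.0/9
Host bits = 23
Set all host bits to 1:
Broadcast: 195.255.255.255


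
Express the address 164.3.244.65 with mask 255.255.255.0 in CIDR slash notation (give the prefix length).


Binary: 11111111.11111111.11111111.00000000
Count leading 1s
Prefix: /24


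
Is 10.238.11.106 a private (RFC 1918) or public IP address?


RFC 1918 private ranges:
  10.0.0.0/8 (10.0.0.0 - 10.255.255.255)
  172.16.0.0/12 (172.16.0.0 - 172.31.255.255)
  192.168.0.0/16 (192.168.0.0 - 192.168.255.255)
Private (in 10.0.0.0/8)


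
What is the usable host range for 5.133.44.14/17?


Network: 5.133.0.0
Broadcast: 5.133.127.255
First usable = network + 1
Last usable = broadcast - 1
Range: 5.133.0.1 to 5.133.127.254


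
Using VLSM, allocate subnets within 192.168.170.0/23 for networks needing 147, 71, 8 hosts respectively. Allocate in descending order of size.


147 hosts -> /24 (254 usable): 192.168.170.0/24
71 hosts -> /25 (126 usable): 192.168.171.0/25
8 hosts -> /28 (14 usable): 192.168.171.128/28
Allocation: 192.168.170.0/24 (147 hosts, 254 usable); 192.168.171.0/25 (71 hosts, 126 usable); 192.168.171.128/28 (8 hosts, 14 usable)


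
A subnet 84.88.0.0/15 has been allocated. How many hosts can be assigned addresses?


Host bits = 32 - 15 = 17
Total addresses = 2^17 = 131072
Usable = total - 2 (network and broadcast)
Usable hosts: 131070


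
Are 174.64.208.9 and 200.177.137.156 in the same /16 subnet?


Mask: 255.255.0.0
174.64.208.9 AND mask = 174.64.0.0
200.177.137.156 AND mask = 200.177.0.0
No, different subnets (174.64.0.0 vs 200.177.0.0)


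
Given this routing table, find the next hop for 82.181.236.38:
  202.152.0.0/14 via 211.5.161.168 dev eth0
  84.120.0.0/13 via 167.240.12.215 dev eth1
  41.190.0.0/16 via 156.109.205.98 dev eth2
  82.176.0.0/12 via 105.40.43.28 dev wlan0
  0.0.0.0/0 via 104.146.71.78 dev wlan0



Longest prefix match for 82.181.236.38:
  /14 202.152.0.0: no
  /13 84.120.0.0: no
  /16 41.190.0.0: no
  /12 82.176.0.0: MATCH
  /0 0.0.0.0: MATCH
Selected: next-hop 105.40.43.28 via wlan0 (matched /12)


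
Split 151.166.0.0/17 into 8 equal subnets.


New prefix = 17 + 3 = 20
Each subnet has 4096 addresses
  151.166.0.0/20
  151.166.16.0/20
  151.166.32.0/20
  151.166.48.0/20
  151.166.64.0/20
  151.166.80.0/20
  151.166.96.0/20
  151.166.112.0/20
Subnets: 151.166.0.0/20, 151.166.16.0/20, 151.166.32.0/20, 151.166.48.0/20, 151.166.64.0/20, 151.166.80.0/20, 151.166.96.0/20, 151.166.112.0/20


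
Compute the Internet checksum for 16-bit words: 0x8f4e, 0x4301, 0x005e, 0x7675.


Sum all words (with carry folding):
+ 0x8f4e = 0x8f4e
+ 0x4301 = 0xd24f
+ 0x005e = 0xd2ad
+ 0x7675 = 0x4923
One's complement: ~0x4923
Checksum = 0xb6dc


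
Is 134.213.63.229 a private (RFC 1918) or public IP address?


RFC 1918 private ranges:
  10.0.0.0/8 (10.0.0.0 - 10.255.255.255)
  172.16.0.0/12 (172.16.0.0 - 172.31.255.255)
  192.168.0.0/16 (192.168.0.0 - 192.168.255.255)
Public (not in any RFC 1918 range)


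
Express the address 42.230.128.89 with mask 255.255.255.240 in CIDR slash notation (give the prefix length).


Binary: 11111111.11111111.11111111.11110000
Count leading 1s
Prefix: /28


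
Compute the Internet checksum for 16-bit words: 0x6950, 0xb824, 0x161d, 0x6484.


Sum all words (with carry folding):
+ 0x6950 = 0x6950
+ 0xb824 = 0x2175
+ 0x161d = 0x3792
+ 0x6484 = 0x9c16
One's complement: ~0x9c16
Checksum = 0x63e9


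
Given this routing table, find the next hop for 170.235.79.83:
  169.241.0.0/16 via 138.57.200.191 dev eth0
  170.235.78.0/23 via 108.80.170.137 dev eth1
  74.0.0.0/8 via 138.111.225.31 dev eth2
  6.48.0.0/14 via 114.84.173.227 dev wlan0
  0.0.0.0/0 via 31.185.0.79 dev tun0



Longest prefix match for 170.235.79.83:
  /16 169.241.0.0: no
  /23 170.235.78.0: MATCH
  /8 74.0.0.0: no
  /14 6.48.0.0: no
  /0 0.0.0.0: MATCH
Selected: next-hop 108.80.170.137 via eth1 (matched /23)


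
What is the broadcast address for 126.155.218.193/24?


Network: 126.155.218.0/24
Host bits = 8
Set all host bits to 1:
Broadcast: 126.155.218.255


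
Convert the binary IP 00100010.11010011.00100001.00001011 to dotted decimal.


00100010 = 34
11010011 = 211
00100001 = 33
00001011 = 11
IP: 34.211.33.11


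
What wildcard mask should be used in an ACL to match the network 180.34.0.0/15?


Subnet mask: 255.254.0.0
Wildcard = 255.255.255.255 - subnet mask
255 - 255 = 0
255 - 254 = 1
255 - 0 = 255
255 - 0 = 255
Wildcard: 0.1.255.255


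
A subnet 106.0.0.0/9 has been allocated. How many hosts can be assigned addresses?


Host bits = 32 - 9 = 23
Total addresses = 2^23 = 8388608
Usable = total - 2 (network and broadcast)
Usable hosts: 8388606


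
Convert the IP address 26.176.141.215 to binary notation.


26 = 00011010
176 = 10110000
141 = 10001101
215 = 11010111
Binary: 00011010.10110000.10001101.11010111


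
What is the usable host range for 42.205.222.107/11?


Network: 42.192.0.0
Broadcast: 42.223.255.255
First usable = network + 1
Last usable = broadcast - 1
Range: 42.192.0.1 to 42.223.255.254


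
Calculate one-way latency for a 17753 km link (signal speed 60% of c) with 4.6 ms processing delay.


Speed = 0.6 * 3e5 km/s = 180000 km/s
Propagation delay = 17753 / 180000 = 0.0986 s = 98.6278 ms
Processing delay = 4.6 ms
Total one-way latency = 103.2278 ms


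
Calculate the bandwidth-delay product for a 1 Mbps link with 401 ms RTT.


BDP = bandwidth * RTT
= 1 Mbps * 401 ms
= 1 * 1e6 * 401 / 1000 bits
= 401000 bits
= 50125 bytes
= 48.9502 KB
BDP = 401000 bits (50125 bytes)


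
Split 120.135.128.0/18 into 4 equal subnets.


New prefix = 18 + 2 = 20
Each subnet has 4096 addresses
  120.135.128.0/20
  120.135.144.0/20
  120.135.160.0/20
  120.135.176.0/20
Subnets: 120.135.128.0/20, 120.135.144.0/20, 120.135.160.0/20, 120.135.176.0/20


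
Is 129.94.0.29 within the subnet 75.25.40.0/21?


Subnet network: 75.25.40.0
Test IP AND mask: 129.94.0.0
No, 129.94.0.29 is not in 75.25.40.0/21


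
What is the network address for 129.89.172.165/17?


IP:   10000001.01011001.10101100.10100101
Mask: 11111111.11111111.10000000.00000000
AND operation:
Net:  10000001.01011001.10000000.00000000
Network: 129.89.128.0/17


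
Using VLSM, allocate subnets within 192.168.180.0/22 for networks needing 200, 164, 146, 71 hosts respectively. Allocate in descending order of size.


200 hosts -> /24 (254 usable): 192.168.180.0/24
164 hosts -> /24 (254 usable): 192.168.181.0/24
146 hosts -> /24 (254 usable): 192.168.182.0/24
71 hosts -> /25 (126 usable): 192.168.183.0/25
Allocation: 192.168.180.0/24 (200 hosts, 254 usable); 192.168.181.0/24 (164 hosts, 254 usable); 192.168.182.0/24 (146 hosts, 254 usable); 192.168.183.0/25 (71 hosts, 126 usable)


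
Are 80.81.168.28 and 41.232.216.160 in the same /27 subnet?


Mask: 255.255.255.224
80.81.168.28 AND mask = 80.81.168.0
41.232.216.160 AND mask = 41.232.216.160
No, different subnets (80.81.168.0 vs 41.232.216.160)


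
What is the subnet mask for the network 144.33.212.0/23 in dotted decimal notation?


/23 means 23 network bits, 9 host bits
Binary: 11111111111111111111111000000000
Mask: 255.255.254.0


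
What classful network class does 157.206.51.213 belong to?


First octet: 157
Binary: 10011101
10xxxxxx -> Class B (128-191)
Class B, default mask 255.255.0.0 (/16)


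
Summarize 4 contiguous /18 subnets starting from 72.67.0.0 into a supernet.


Original prefix: /18
Number of subnets: 4 = 2^2
New prefix = 18 - 2 = 16
Supernet: 72.67.0.0/16


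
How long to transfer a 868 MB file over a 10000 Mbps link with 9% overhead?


Effective throughput = 10000 * (1 - 9/100) = 9100 Mbps
File size in Mb = 868 * 8 = 6944 Mb
Time = 6944 / 9100
Time = 0.7631 seconds


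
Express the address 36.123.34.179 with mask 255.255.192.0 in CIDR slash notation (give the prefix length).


Binary: 11111111.11111111.11000000.00000000
Count leading 1s
Prefix: /18


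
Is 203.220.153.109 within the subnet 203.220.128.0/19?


Subnet network: 203.220.128.0
Test IP AND mask: 203.220.128.0
Yes, 203.220.153.109 is in 203.220.128.0/19


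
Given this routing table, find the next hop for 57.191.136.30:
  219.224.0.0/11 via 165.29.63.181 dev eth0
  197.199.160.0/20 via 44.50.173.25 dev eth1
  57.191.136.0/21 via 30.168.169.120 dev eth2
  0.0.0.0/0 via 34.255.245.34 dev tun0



Longest prefix match for 57.191.136.30:
  /11 219.224.0.0: no
  /20 197.199.160.0: no
  /21 57.191.136.0: MATCH
  /0 0.0.0.0: MATCH
Selected: next-hop 30.168.169.120 via eth2 (matched /21)


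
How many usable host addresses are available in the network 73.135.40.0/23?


Host bits = 32 - 23 = 9
Total addresses = 2^9 = 512
Usable = total - 2 (network and broadcast)
Usable hosts: 510


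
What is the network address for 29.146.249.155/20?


IP:   00011101.10010010.11111001.10011011
Mask: 11111111.11111111.11110000.00000000
AND operation:
Net:  00011101.10010010.11110000.00000000
Network: 29.146.240.0/20


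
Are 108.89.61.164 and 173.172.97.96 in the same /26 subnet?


Mask: 255.255.255.192
108.89.61.164 AND mask = 108.89.61.128
173.172.97.96 AND mask = 173.172.97.64
No, different subnets (108.89.61.128 vs 173.172.97.64)


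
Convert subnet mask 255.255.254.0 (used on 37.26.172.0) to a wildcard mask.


Subnet mask: 255.255.254.0
Wildcard = 255.255.255.255 - subnet mask
255 - 255 = 0
255 - 255 = 0
255 - 254 = 1
255 - 0 = 255
Wildcard: 0.0.1.255


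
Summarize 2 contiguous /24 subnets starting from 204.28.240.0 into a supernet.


Original prefix: /24
Number of subnets: 2 = 2^1
New prefix = 24 - 1 = 23
Supernet: 204.28.240.0/23


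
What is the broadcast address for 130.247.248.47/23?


Network: 130.247.248.0/23
Host bits = 9
Set all host bits to 1:
Broadcast: 130.247.249.255


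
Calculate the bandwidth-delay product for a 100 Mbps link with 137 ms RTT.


BDP = bandwidth * RTT
= 100 Mbps * 137 ms
= 100 * 1e6 * 137 / 1000 bits
= 13700000 bits
= 1712500 bytes
= 1672.3633 KB
BDP = 13700000 bits (1712500 bytes)


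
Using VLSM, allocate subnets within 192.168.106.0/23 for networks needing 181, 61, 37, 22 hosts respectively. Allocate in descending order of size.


181 hosts -> /24 (254 usable): 192.168.106.0/24
61 hosts -> /26 (62 usable): 192.168.107.0/26
37 hosts -> /26 (62 usable): 192.168.107.64/26
22 hosts -> /27 (30 usable): 192.168.107.128/27
Allocation: 192.168.106.0/24 (181 hosts, 254 usable); 192.168.107.0/26 (61 hosts, 62 usable); 192.168.107.64/26 (37 hosts, 62 usable); 192.168.107.128/27 (22 hosts, 30 usable)


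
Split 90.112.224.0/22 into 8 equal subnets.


New prefix = 22 + 3 = 25
Each subnet has 128 addresses
  90.112.224.0/25
  90.112.224.128/25
  90.112.225.0/25
  90.112.225.128/25
  90.112.226.0/25
  90.112.226.128/25
  90.112.227.0/25
  90.112.227.128/25
Subnets: 90.112.224.0/25, 90.112.224.128/25, 90.112.225.0/25, 90.112.225.128/25, 90.112.226.0/25, 90.112.226.128/25, 90.112.227.0/25, 90.112.227.128/25


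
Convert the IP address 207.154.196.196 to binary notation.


207 = 11001111
154 = 10011010
196 = 11000100
196 = 11000100
Binary: 11001111.10011010.11000100.11000100


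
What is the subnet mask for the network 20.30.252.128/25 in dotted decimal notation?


/25 means 25 network bits, 7 host bits
Binary: 11111111111111111111111110000000
Mask: 255.255.255.128


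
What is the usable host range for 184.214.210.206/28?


Network: 184.214.210.192
Broadcast: 184.214.210.207
First usable = network + 1
Last usable = broadcast - 1
Range: 184.214.210.193 to 184.214.210.206


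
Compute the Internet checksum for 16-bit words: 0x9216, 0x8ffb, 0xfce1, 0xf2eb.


Sum all words (with carry folding):
+ 0x9216 = 0x9216
+ 0x8ffb = 0x2212
+ 0xfce1 = 0x1ef4
+ 0xf2eb = 0x11e0
One's complement: ~0x11e0
Checksum = 0xee1f


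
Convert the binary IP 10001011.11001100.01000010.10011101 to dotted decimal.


10001011 = 139
11001100 = 204
01000010 = 66
10011101 = 157
IP: 139.204.66.157


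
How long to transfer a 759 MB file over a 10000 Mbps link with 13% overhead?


Effective throughput = 10000 * (1 - 13/100) = 8700 Mbps
File size in Mb = 759 * 8 = 6072 Mb
Time = 6072 / 8700
Time = 0.6979 seconds


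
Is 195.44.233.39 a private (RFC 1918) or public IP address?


RFC 1918 private ranges:
  10.0.0.0/8 (10.0.0.0 - 10.255.255.255)
  172.16.0.0/12 (172.16.0.0 - 172.31.255.255)
  192.168.0.0/16 (192.168.0.0 - 192.168.255.255)
Public (not in any RFC 1918 range)


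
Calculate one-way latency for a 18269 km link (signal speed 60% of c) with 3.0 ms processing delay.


Speed = 0.6 * 3e5 km/s = 180000 km/s
Propagation delay = 18269 / 180000 = 0.1015 s = 101.4944 ms
Processing delay = 3.0 ms
Total one-way latency = 104.4944 ms


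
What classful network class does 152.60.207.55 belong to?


First octet: 152
Binary: 10011000
10xxxxxx -> Class B (128-191)
Class B, default mask 255.255.0.0 (/16)


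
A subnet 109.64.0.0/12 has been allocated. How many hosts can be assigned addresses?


Host bits = 32 - 12 = 20
Total addresses = 2^20 = 1048576
Usable = total - 2 (network and broadcast)
Usable hosts: 1048574
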